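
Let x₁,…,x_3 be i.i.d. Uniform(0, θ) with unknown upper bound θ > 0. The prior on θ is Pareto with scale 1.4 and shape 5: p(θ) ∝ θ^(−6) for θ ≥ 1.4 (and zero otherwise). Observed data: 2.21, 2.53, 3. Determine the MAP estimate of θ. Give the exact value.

The Uniform(0, θ) likelihood is θ^(−n) for θ ≥ max(xᵢ), zero otherwise. Here max(xᵢ) = 3.
Posterior ∝ θ^(−6) · θ^(−3) = θ^(−9) on θ ≥ max(1.4, 3) = 3.
This density is strictly decreasing in θ, so the posterior mode lies at the lower boundary of the support.

θ̂_MAP = 3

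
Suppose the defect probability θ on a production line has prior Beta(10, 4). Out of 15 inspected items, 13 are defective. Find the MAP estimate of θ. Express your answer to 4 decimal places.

Prior: Beta(10, 4).
Data: 13 successes in 15 trials. The binomial likelihood contributes θ^13(1−θ)^2, so the posterior is Beta(10+13, 4+2) = Beta(23, 6).
For Beta(a, b) with a, b > 1 the mode is (a−1)/(a+b−2) = 22/27 ≈ 0.8148.

θ̂_MAP = 0.8148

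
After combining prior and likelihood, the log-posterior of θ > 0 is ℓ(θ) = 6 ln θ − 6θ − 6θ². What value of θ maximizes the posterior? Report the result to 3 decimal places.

θ̂_MAP = 0.500

ℓ'(θ) = 6/θ − 6 − 12θ. Setting this to zero and multiplying by θ: 12θ² + 6θ − 6 = 0.
θ = (−6 + √(6² + 4·12·6)) / (2·12) = (−6 + √324) / 24 = (−6 + 18)/24 = 1/2.
ℓ''(θ) = −6/θ² − 12 < 0, confirming a maximum.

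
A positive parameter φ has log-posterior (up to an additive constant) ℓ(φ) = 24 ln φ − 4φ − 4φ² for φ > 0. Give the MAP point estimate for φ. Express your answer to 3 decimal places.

φ̂_MAP = 1.500

ℓ'(φ) = 24/φ − 4 − 8φ. Setting this to zero and multiplying by φ: 8φ² + 4φ − 24 = 0.
φ = (−4 + √(4² + 4·8·24)) / (2·8) = (−4 + √784) / 16 = (−4 + 28)/16 = 3/2.
ℓ''(φ) = −24/φ² − 8 < 0, confirming a maximum.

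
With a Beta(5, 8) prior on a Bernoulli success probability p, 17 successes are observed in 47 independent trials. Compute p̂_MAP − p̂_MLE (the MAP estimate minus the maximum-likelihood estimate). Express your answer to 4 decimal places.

MAP − MLE = 0.0004

Posterior is Beta(22, 38); MAP = (22−1)/(60−2) = 21/58 ≈ 0.36207.
MLE ignores the prior: p̂_MLE = k/n = 17/47 ≈ 0.36170.
Difference = 21/58 − 17/47 = 1/2726 ≈ 0.0004.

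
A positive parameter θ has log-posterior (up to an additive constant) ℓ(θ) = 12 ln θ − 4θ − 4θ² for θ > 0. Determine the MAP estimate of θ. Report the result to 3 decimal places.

θ̂_MAP = 1.000

ℓ'(θ) = 12/θ − 4 − 8θ. Setting this to zero and multiplying by θ: 8θ² + 4θ − 12 = 0.
θ = (−4 + √(4² + 4·8·12)) / (2·8) = (−4 + √400) / 16 = (−4 + 20)/16 = 1.
ℓ''(θ) = −12/θ² − 8 < 0, confirming a maximum.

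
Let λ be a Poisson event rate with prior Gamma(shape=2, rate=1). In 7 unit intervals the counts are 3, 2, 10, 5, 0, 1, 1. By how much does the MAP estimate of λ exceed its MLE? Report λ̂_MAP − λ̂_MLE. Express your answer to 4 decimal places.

MAP − MLE = -0.2679

Σxᵢ = 22. Posterior is Gamma(24, 8); MAP = (24−1)/8 = 23/8 ≈ 2.87500.
MLE = x̄ = 22/7 ≈ 3.14286.
Difference = 23/8 − 22/7 = -15/56 ≈ -0.2679.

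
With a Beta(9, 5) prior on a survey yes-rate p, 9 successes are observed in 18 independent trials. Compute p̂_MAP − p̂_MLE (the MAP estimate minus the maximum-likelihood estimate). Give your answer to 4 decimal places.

MAP − MLE = 0.0667

Posterior is Beta(18, 14); MAP = (18−1)/(32−2) = 17/30 ≈ 0.56667.
MLE ignores the prior: p̂_MLE = k/n = 9/18 ≈ 0.50000.
Difference = 17/30 − 9/18 = 1/15 ≈ 0.0667.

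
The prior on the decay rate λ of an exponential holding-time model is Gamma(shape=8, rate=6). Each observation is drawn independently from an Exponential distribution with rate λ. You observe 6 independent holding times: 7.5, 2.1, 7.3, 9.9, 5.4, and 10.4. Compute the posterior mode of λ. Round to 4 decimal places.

λ̂_MAP = 0.2675

The Exponential(rate=λ) likelihood is ∝ λ^n e^(−λΣtᵢ). Here n = 6 and Σtᵢ = 7.5 + 2.1 + 7.3 + 9.9 + 5.4 + 10.4 = 42.6.
Posterior ∝ λ^7e^(−6λ) · λ^6e^(−42.6λ) = λ^13e^(−48.6λ), i.e. Gamma(14, 48.6).
Mode = (a−1)/b = 13/48.6 ≈ 0.2675.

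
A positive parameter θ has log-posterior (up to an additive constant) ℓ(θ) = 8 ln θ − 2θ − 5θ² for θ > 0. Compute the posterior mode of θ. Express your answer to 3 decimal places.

θ̂_MAP = 0.800

ℓ'(θ) = 8/θ − 2 − 10θ. Setting this to zero and multiplying by θ: 10θ² + 2θ − 8 = 0.
θ = (−2 + √(2² + 4·10·8)) / (2·10) = (−2 + √324) / 20 = (−2 + 18)/20 = 4/5.
ℓ''(θ) = −8/θ² − 10 < 0, confirming a maximum.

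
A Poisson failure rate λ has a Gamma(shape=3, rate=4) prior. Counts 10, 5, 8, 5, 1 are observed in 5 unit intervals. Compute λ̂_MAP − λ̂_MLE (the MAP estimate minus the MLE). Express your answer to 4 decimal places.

Σxᵢ = 29. Posterior is Gamma(32, 9); MAP = (32−1)/9 = 31/9 ≈ 3.44444.
MLE = x̄ = 29/5 ≈ 5.80000.
Difference = 31/9 − 29/5 = -106/45 ≈ -2.3556.

MAP − MLE = -2.3556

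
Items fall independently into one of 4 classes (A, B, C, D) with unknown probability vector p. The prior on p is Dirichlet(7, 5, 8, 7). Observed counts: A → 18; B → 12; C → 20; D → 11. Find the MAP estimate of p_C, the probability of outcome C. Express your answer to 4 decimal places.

The posterior is Dirichlet(αᵢ + nᵢ) = Dirichlet(25, 17, 28, 18).
For a Dirichlet(a₁,…,a_K) with all aᵢ > 1, the mode has j-th component (aⱼ − 1)/(Σaᵢ − K).
Here Σaᵢ = 88 and K = 4, so p_C = (28 − 1)/(88 − 4) = 27/84 ≈ 0.3214.

MAP estimate of p_C = 0.3214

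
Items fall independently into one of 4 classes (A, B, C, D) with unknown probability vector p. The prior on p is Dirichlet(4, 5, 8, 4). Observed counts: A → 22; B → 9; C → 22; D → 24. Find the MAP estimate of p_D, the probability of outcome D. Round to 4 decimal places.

MAP estimate of p_D = 0.2872

The posterior is Dirichlet(αᵢ + nᵢ) = Dirichlet(26, 14, 30, 28).
For a Dirichlet(a₁,…,a_K) with all aᵢ > 1, the mode has j-th component (aⱼ − 1)/(Σaᵢ − K).
Here Σaᵢ = 98 and K = 4, so p_D = (28 − 1)/(98 − 4) = 27/94 ≈ 0.2872.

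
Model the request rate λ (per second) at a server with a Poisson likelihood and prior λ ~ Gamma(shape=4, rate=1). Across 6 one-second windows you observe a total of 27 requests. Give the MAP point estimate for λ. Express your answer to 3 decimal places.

λ̂_MAP = 4.286

Σxᵢ = 27, n = 6.
Posterior ∝ λ^3e^(−1λ) · λ^27e^(−6λ) = λ^30e^(−7λ), i.e. Gamma(shape=31, rate=7).
The mode of a Gamma(a, b) with a ≥ 1 (shape–rate) is (a−1)/b = 30/7 ≈ 4.286.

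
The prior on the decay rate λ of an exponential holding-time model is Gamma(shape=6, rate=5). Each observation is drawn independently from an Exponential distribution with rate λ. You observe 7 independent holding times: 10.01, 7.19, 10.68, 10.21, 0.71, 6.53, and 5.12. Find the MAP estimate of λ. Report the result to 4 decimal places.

λ̂_MAP = 0.2164

The Exponential(rate=λ) likelihood is ∝ λ^n e^(−λΣtᵢ). Here n = 7 and Σtᵢ = 10.01 + 7.19 + 10.68 + 10.21 + 0.71 + 6.53 + 5.12 = 50.45.
Posterior ∝ λ^5e^(−5λ) · λ^7e^(−50.45λ) = λ^12e^(−55.45λ), i.e. Gamma(13, 55.45).
Mode = (a−1)/b = 12/55.45 ≈ 0.2164.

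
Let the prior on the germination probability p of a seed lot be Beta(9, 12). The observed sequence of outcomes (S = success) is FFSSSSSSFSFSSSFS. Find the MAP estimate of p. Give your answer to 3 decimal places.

Prior: Beta(9, 12).
Data: 11 successes in 16 trials (from the sequence). The binomial likelihood contributes p^11(1−p)^5, so the posterior is Beta(9+11, 12+5) = Beta(20, 17).
For Beta(a, b) with a, b > 1 the mode is (a−1)/(a+b−2) = 19/35 ≈ 0.543.

p̂_MAP = 0.543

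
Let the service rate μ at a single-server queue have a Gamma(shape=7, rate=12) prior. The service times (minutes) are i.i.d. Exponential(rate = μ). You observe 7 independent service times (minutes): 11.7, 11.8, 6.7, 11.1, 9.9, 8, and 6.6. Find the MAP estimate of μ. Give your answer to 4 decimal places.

μ̂_MAP = 0.1671

The Exponential(rate=μ) likelihood is ∝ μ^n e^(−μΣtᵢ). Here n = 7 and Σtᵢ = 11.7 + 11.8 + 6.7 + 11.1 + 9.9 + 8 + 6.6 = 65.8.
Posterior ∝ μ^6e^(−12μ) · μ^7e^(−65.8μ) = μ^13e^(−77.8μ), i.e. Gamma(14, 77.8).
Mode = (a−1)/b = 13/77.8 ≈ 0.1671.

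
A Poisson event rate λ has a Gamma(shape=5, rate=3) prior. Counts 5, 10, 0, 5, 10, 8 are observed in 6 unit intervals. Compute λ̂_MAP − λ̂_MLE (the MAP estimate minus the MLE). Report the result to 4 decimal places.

Σxᵢ = 38. Posterior is Gamma(43, 9); MAP = (43−1)/9 = 42/9 ≈ 4.66667.
MLE = x̄ = 38/6 ≈ 6.33333.
Difference = 42/9 − 38/6 = -5/3 ≈ -1.6667.

MAP − MLE = -1.6667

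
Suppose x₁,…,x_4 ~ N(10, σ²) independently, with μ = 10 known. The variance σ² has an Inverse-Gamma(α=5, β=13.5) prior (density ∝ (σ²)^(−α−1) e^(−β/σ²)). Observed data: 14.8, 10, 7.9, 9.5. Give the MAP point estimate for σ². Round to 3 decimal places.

Sum of squared deviations about the known mean: SS = (14.8−10)² + (10−10)² + (7.9−10)² + (9.5−10)² = 27.7.
The Normal likelihood contributes (σ²)^(−n/2) exp(−SS/(2σ²)), so the posterior is Inverse-Gamma(α + n/2, β + SS/2) = Inverse-Gamma(7, 27.35).
The mode of Inverse-Gamma(a, b) is b/(a+1) = 27.35/8 ≈ 3.419.

σ̂²_MAP = 3.419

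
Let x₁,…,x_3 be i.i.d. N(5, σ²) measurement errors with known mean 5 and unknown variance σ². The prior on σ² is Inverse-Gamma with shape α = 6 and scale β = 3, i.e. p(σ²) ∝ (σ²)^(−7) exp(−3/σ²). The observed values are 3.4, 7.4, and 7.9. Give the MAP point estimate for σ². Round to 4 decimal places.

Sum of squared deviations about the known mean: SS = (3.4−5)² + (7.4−5)² + (7.9−5)² = 16.73.
The Normal likelihood contributes (σ²)^(−n/2) exp(−SS/(2σ²)), so the posterior is Inverse-Gamma(α + n/2, β + SS/2) = Inverse-Gamma(7.5, 11.365).
The mode of Inverse-Gamma(a, b) is b/(a+1) = 11.365/8.5 ≈ 1.3371.

σ̂²_MAP = 1.3371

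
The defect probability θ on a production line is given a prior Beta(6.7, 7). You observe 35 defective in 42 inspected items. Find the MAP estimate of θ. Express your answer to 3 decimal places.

θ̂_MAP = 0.758

Prior: Beta(6.7, 7).
Data: 35 successes in 42 trials. The binomial likelihood contributes θ^35(1−θ)^7, so the posterior is Beta(6.7+35, 7+7) = Beta(41.7, 14).
For Beta(a, b) with a, b > 1 the mode is (a−1)/(a+b−2) = 40.7/53.7 ≈ 0.758.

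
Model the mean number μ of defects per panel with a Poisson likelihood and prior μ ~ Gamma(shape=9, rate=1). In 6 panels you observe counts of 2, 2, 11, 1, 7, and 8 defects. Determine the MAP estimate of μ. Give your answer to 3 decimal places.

Σxᵢ = 2+2+11+1+7+8 = 31, with n = 6.
Posterior ∝ μ^8e^(−1μ) · μ^31e^(−6μ) = μ^39e^(−7μ), i.e. Gamma(shape=40, rate=7).
The mode of a Gamma(a, b) with a ≥ 1 (shape–rate) is (a−1)/b = 39/7 ≈ 5.571.

μ̂_MAP = 5.571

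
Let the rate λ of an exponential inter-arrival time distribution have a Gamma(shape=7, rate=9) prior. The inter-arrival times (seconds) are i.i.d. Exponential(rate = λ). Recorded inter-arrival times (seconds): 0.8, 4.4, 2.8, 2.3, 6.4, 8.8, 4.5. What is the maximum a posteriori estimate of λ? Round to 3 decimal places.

λ̂_MAP = 0.333

The Exponential(rate=λ) likelihood is ∝ λ^n e^(−λΣtᵢ). Here n = 7 and Σtᵢ = 0.8 + 4.4 + 2.8 + 2.3 + 6.4 + 8.8 + 4.5 = 30.
Posterior ∝ λ^6e^(−9λ) · λ^7e^(−30λ) = λ^13e^(−39λ), i.e. Gamma(14, 39).
Mode = (a−1)/b = 13/39 ≈ 0.333.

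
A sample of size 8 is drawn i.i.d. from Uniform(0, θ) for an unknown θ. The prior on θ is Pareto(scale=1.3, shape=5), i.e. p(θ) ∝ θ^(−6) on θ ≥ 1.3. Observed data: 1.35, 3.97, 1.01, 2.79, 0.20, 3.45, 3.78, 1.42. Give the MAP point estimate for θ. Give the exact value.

The Uniform(0, θ) likelihood is θ^(−n) for θ ≥ max(xᵢ), zero otherwise. Here max(xᵢ) = 3.97.
Posterior ∝ θ^(−6) · θ^(−8) = θ^(−14) on θ ≥ max(1.3, 3.97) = 3.97.
This density is strictly decreasing in θ, so the posterior mode lies at the lower boundary of the support.

θ̂_MAP = 3.97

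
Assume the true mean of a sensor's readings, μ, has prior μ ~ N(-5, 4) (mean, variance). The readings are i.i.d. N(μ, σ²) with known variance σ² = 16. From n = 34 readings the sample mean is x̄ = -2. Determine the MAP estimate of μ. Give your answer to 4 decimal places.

n = 34, x̄ = -2.
For a Normal prior and Normal likelihood with known variance, the posterior is Normal; its mode equals its mean, the precision-weighted average.
Prior precision 1/σ₀² = 1/4 = 0.25; data precision n/σ² = 34/16 = 2.125.
μ̂ = (0.25·(-5) + 2.125·(-2)) / (0.25 + 2.125) = (-5.5)/2.375 = -44/19 ≈ -2.3158.

μ̂_MAP = -2.3158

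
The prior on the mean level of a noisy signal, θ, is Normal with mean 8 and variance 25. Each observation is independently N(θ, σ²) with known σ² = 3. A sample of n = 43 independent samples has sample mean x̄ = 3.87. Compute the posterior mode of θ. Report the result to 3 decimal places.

θ̂_MAP = 3.881

n = 43, x̄ = 3.87.
For a Normal prior and Normal likelihood with known variance, the posterior is Normal; its mode equals its mean, the precision-weighted average.
Prior precision 1/σ₀² = 1/25 = 0.04; data precision n/σ² = 43/3.
θ̂ = (0.04·8 + (43/3)·3.87) / (0.04 + 43/3) = 55.79/(1078/75) = 2391/616 ≈ 3.881.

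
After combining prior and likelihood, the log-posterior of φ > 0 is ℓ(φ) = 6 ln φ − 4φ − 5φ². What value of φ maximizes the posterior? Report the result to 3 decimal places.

φ̂_MAP = 0.600

ℓ'(φ) = 6/φ − 4 − 10φ. Setting this to zero and multiplying by φ: 10φ² + 4φ − 6 = 0.
φ = (−4 + √(4² + 4·10·6)) / (2·10) = (−4 + √256) / 20 = (−4 + 16)/20 = 3/5.
ℓ''(φ) = −6/φ² − 10 < 0, confirming a maximum.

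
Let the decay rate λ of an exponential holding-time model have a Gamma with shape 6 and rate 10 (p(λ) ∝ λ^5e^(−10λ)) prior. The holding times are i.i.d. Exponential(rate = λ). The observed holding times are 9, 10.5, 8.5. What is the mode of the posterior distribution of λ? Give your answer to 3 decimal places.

The Exponential(rate=λ) likelihood is ∝ λ^n e^(−λΣtᵢ). Here n = 3 and Σtᵢ = 9 + 10.5 + 8.5 = 28.
Posterior ∝ λ^5e^(−10λ) · λ^3e^(−28λ) = λ^8e^(−38λ), i.e. Gamma(9, 38).
Mode = (a−1)/b = 8/38 ≈ 0.211.

λ̂_MAP = 0.211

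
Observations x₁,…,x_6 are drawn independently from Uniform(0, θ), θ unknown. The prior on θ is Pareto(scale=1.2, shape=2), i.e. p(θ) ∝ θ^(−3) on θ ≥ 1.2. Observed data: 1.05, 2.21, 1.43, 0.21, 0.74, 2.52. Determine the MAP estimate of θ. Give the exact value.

θ̂_MAP = 2.52

The Uniform(0, θ) likelihood is θ^(−n) for θ ≥ max(xᵢ), zero otherwise. Here max(xᵢ) = 2.52.
Posterior ∝ θ^(−3) · θ^(−6) = θ^(−9) on θ ≥ max(1.2, 2.52) = 2.52.
This density is strictly decreasing in θ, so the posterior mode lies at the lower boundary of the support.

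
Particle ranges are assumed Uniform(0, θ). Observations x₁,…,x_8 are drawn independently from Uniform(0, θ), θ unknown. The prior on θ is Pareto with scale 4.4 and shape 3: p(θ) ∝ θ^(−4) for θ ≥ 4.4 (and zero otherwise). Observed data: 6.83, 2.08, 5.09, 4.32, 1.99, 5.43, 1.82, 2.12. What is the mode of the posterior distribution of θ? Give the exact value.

θ̂_MAP = 6.83

The Uniform(0, θ) likelihood is θ^(−n) for θ ≥ max(xᵢ), zero otherwise. Here max(xᵢ) = 6.83.
Posterior ∝ θ^(−4) · θ^(−8) = θ^(−12) on θ ≥ max(4.4, 6.83) = 6.83.
This density is strictly decreasing in θ, so the posterior mode lies at the lower boundary of the support.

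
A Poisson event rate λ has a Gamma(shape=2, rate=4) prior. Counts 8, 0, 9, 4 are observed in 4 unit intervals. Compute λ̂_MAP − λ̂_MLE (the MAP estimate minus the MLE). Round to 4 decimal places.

MAP − MLE = -2.5000

Σxᵢ = 21. Posterior is Gamma(23, 8); MAP = (23−1)/8 = 22/8 ≈ 2.75000.
MLE = x̄ = 21/4 ≈ 5.25000.
Difference = 22/8 − 21/4 = -5/2 ≈ -2.5000.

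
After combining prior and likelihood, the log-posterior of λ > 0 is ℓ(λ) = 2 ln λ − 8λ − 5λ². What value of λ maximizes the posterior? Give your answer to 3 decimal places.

λ̂_MAP = 0.200

ℓ'(λ) = 2/λ − 8 − 10λ. Setting this to zero and multiplying by λ: 10λ² + 8λ − 2 = 0.
λ = (−8 + √(8² + 4·10·2)) / (2·10) = (−8 + √144) / 20 = (−8 + 12)/20 = 1/5.
ℓ''(λ) = −2/λ² − 10 < 0, confirming a maximum.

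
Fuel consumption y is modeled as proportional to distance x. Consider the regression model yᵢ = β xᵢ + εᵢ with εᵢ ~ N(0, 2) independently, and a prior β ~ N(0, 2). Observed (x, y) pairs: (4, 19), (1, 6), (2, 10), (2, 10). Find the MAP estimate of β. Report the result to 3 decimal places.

log p(β | y) = −Σ(yᵢ − βxᵢ)²/(2·2) − β²/(2·2) + const.
Setting the derivative to zero: Σxᵢ(yᵢ − βxᵢ)/2 − β/2 = 0, so β = Σxᵢyᵢ / (Σxᵢ² + σ²/τ²).
Σxᵢyᵢ = 4·19 + 1·6 + 2·10 + 2·10 = 122; Σxᵢ² = 25; σ²/τ² = 1.
β̂_MAP = 122 / (25 + 1) = 122/26 ≈ 4.692.

β̂_MAP = 4.692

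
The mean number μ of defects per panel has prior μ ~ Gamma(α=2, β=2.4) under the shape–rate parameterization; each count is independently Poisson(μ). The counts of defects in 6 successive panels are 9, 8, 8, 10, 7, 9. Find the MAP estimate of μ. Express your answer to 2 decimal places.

Σxᵢ = 9+8+8+10+7+9 = 51, with n = 6.
Posterior ∝ μe^(−2.4μ) · μ^51e^(−6μ) = μ^52e^(−8.4μ), i.e. Gamma(shape=53, rate=8.4).
The mode of a Gamma(a, b) with a ≥ 1 (shape–rate) is (a−1)/b = 52/8.4 ≈ 6.19.

μ̂_MAP = 6.19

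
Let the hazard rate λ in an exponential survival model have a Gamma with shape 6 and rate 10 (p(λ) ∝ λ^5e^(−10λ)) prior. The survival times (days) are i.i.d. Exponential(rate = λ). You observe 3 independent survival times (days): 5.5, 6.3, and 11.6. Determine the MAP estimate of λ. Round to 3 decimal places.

λ̂_MAP = 0.240

The Exponential(rate=λ) likelihood is ∝ λ^n e^(−λΣtᵢ). Here n = 3 and Σtᵢ = 5.5 + 6.3 + 11.6 = 23.4.
Posterior ∝ λ^5e^(−10λ) · λ^3e^(−23.4λ) = λ^8e^(−33.4λ), i.e. Gamma(9, 33.4).
Mode = (a−1)/b = 8/33.4 ≈ 0.240.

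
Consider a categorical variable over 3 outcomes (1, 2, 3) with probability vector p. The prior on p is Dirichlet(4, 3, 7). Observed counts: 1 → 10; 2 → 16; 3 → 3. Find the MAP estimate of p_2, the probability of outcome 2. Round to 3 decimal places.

MAP estimate: 0.450

The posterior is Dirichlet(αᵢ + nᵢ) = Dirichlet(14, 19, 10).
For a Dirichlet(a₁,…,a_K) with all aᵢ > 1, the mode has j-th component (aⱼ − 1)/(Σaᵢ − K).
Here Σaᵢ = 43 and K = 3, so p_2 = (19 − 1)/(43 − 3) = 18/40 ≈ 0.450.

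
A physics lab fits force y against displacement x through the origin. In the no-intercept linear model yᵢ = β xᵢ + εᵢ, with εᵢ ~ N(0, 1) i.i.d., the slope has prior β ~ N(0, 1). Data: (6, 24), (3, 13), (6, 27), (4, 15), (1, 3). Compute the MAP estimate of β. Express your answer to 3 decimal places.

log p(β | y) = −Σ(yᵢ − βxᵢ)²/(2·1) − β²/(2·1) + const.
Setting the derivative to zero: Σxᵢ(yᵢ − βxᵢ)/1 − β/1 = 0, so β = Σxᵢyᵢ / (Σxᵢ² + σ²/τ²).
Σxᵢyᵢ = 6·24 + 3·13 + 6·27 + 4·15 + 1·3 = 408; Σxᵢ² = 98; σ²/τ² = 1.
β̂_MAP = 408 / (98 + 1) = 408/99 ≈ 4.121.

β̂_MAP = 4.121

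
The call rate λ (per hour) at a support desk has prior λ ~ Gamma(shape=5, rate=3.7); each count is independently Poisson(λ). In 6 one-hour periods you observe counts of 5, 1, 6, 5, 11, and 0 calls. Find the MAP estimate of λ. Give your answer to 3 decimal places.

λ̂_MAP = 3.299

Σxᵢ = 5+1+6+5+11+0 = 28, with n = 6.
Posterior ∝ λ^4e^(−3.7λ) · λ^28e^(−6λ) = λ^32e^(−9.7λ), i.e. Gamma(shape=33, rate=9.7).
The mode of a Gamma(a, b) with a ≥ 1 (shape–rate) is (a−1)/b = 32/9.7 ≈ 3.299.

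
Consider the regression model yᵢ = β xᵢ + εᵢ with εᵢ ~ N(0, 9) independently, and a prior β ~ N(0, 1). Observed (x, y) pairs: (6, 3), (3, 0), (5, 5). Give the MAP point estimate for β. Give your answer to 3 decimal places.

log p(β | y) = −Σ(yᵢ − βxᵢ)²/(2·9) − β²/(2·1) + const.
Setting the derivative to zero: Σxᵢ(yᵢ − βxᵢ)/9 − β/1 = 0, so β = Σxᵢyᵢ / (Σxᵢ² + σ²/τ²).
Σxᵢyᵢ = 6·3 + 3·0 + 5·5 = 43; Σxᵢ² = 70; σ²/τ² = 9.
β̂_MAP = 43 / (70 + 9) = 43/79 ≈ 0.544.

β̂_MAP = 0.544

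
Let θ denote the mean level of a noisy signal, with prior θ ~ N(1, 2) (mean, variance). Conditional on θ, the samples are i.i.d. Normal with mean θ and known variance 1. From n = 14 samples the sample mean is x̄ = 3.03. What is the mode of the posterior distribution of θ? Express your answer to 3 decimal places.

n = 14, x̄ = 3.03.
For a Normal prior and Normal likelihood with known variance, the posterior is Normal; its mode equals its mean, the precision-weighted average.
Prior precision 1/σ₀² = 1/2 = 0.5; data precision n/σ² = 14/1 = 14.
θ̂ = (0.5·1 + 14·3.03) / (0.5 + 14) = 42.92/14.5 = 2.960.

θ̂_MAP = 2.960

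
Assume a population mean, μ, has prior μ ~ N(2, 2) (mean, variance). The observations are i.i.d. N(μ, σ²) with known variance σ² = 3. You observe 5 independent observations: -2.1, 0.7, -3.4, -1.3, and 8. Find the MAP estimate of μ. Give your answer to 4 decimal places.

n = 5; x̄ = ((-2.1) + 0.7 + (-3.4) + (-1.3) + 8)/5 = 1.9/5 = 0.38.
For a Normal prior and Normal likelihood with known variance, the posterior is Normal; its mode equals its mean, the precision-weighted average.
Prior precision 1/σ₀² = 1/2 = 0.5; data precision n/σ² = 5/3.
μ̂ = (0.5·2 + (5/3)·0.38) / (0.5 + 5/3) = (49/30)/(13/6) = 49/65 ≈ 0.7538.

μ̂_MAP = 0.7538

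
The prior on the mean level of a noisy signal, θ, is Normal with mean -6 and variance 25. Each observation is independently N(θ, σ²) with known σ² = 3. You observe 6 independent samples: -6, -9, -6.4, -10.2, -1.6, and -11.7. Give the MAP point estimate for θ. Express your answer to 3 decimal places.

n = 6; x̄ = ((-6) + (-9) + (-6.4) + (-10.2) + (-1.6) + (-11.7))/6 = -44.9/6 = -449/60 ≈ -7.4833.
For a Normal prior and Normal likelihood with known variance, the posterior is Normal; its mode equals its mean, the precision-weighted average.
Prior precision 1/σ₀² = 1/25 = 0.04; data precision n/σ² = 6/3 = 2.
θ̂ = (0.04·(-6) + 2·(-449/60)) / (0.04 + 2) = (-2281/150)/2.04 = -2281/306 ≈ -7.454.

θ̂_MAP = -7.454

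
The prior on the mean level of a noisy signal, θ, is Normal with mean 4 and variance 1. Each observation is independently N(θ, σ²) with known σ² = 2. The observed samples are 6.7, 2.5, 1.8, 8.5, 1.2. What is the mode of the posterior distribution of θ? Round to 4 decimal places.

n = 5; x̄ = (6.7 + 2.5 + 1.8 + 8.5 + 1.2)/5 = 20.7/5 = 4.14.
For a Normal prior and Normal likelihood with known variance, the posterior is Normal; its mode equals its mean, the precision-weighted average.
Prior precision 1/σ₀² = 1/1 = 1; data precision n/σ² = 5/2 = 2.5.
θ̂ = (1·4 + 2.5·4.14) / (1 + 2.5) = 14.35/3.5 = 4.1000.

θ̂_MAP = 4.1000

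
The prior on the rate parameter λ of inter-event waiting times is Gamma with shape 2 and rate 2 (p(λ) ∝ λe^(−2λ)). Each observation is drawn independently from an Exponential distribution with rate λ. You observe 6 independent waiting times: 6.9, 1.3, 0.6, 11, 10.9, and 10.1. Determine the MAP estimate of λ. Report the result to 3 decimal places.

The Exponential(rate=λ) likelihood is ∝ λ^n e^(−λΣtᵢ). Here n = 6 and Σtᵢ = 6.9 + 1.3 + 0.6 + 11 + 10.9 + 10.1 = 40.8.
Posterior ∝ λe^(−2λ) · λ^6e^(−40.8λ) = λ^7e^(−42.8λ), i.e. Gamma(8, 42.8).
Mode = (a−1)/b = 7/42.8 ≈ 0.164.

λ̂_MAP = 0.164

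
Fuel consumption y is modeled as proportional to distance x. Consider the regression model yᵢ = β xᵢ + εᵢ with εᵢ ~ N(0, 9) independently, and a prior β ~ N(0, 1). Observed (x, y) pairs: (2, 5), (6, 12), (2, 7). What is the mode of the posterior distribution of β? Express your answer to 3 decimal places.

log p(β | y) = −Σ(yᵢ − βxᵢ)²/(2·9) − β²/(2·1) + const.
Setting the derivative to zero: Σxᵢ(yᵢ − βxᵢ)/9 − β/1 = 0, so β = Σxᵢyᵢ / (Σxᵢ² + σ²/τ²).
Σxᵢyᵢ = 2·5 + 6·12 + 2·7 = 96; Σxᵢ² = 44; σ²/τ² = 9.
β̂_MAP = 96 / (44 + 9) = 96/53 ≈ 1.811.

β̂_MAP = 1.811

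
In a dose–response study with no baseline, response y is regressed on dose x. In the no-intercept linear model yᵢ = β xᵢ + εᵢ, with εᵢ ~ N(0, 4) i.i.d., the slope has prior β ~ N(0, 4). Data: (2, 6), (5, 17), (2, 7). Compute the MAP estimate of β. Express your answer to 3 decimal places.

log p(β | y) = −Σ(yᵢ − βxᵢ)²/(2·4) − β²/(2·4) + const.
Setting the derivative to zero: Σxᵢ(yᵢ − βxᵢ)/4 − β/4 = 0, so β = Σxᵢyᵢ / (Σxᵢ² + σ²/τ²).
Σxᵢyᵢ = 2·6 + 5·17 + 2·7 = 111; Σxᵢ² = 33; σ²/τ² = 1.
β̂_MAP = 111 / (33 + 1) = 111/34 ≈ 3.265.

β̂_MAP = 3.265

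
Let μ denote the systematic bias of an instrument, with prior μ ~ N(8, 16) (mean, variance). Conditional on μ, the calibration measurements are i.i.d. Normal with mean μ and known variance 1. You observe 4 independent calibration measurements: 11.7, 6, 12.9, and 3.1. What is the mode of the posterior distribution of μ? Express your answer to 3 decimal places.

μ̂_MAP = 8.418

n = 4; x̄ = (11.7 + 6 + 12.9 + 3.1)/4 = 33.7/4 = 8.425.
For a Normal prior and Normal likelihood with known variance, the posterior is Normal; its mode equals its mean, the precision-weighted average.
Prior precision 1/σ₀² = 1/16 = 0.0625; data precision n/σ² = 4/1 = 4.
μ̂ = (0.0625·8 + 4·8.425) / (0.0625 + 4) = 34.2/4.0625 = 2736/325 ≈ 8.418.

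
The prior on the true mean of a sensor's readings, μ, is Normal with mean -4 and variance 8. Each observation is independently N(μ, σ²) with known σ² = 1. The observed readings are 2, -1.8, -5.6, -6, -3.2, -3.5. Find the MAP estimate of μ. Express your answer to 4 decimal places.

μ̂_MAP = -3.0367

n = 6; x̄ = (2 + (-1.8) + (-5.6) + (-6) + (-3.2) + (-3.5))/6 = -18.1/6 = -181/60 ≈ -3.0167.
For a Normal prior and Normal likelihood with known variance, the posterior is Normal; its mode equals its mean, the precision-weighted average.
Prior precision 1/σ₀² = 1/8 = 0.125; data precision n/σ² = 6/1 = 6.
μ̂ = (0.125·(-4) + 6·(-181/60)) / (0.125 + 6) = (-18.6)/6.125 = -744/245 ≈ -3.0367.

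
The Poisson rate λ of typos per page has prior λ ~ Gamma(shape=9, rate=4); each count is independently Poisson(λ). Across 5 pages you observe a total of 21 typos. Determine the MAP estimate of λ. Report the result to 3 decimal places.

Σxᵢ = 21, n = 5.
Posterior ∝ λ^8e^(−4λ) · λ^21e^(−5λ) = λ^29e^(−9λ), i.e. Gamma(shape=30, rate=9).
The mode of a Gamma(a, b) with a ≥ 1 (shape–rate) is (a−1)/b = 29/9 ≈ 3.222.

λ̂_MAP = 3.222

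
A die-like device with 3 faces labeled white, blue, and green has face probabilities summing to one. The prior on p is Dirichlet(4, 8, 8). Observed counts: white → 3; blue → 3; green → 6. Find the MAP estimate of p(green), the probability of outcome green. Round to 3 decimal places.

The posterior is Dirichlet(αᵢ + nᵢ) = Dirichlet(7, 11, 14).
For a Dirichlet(a₁,…,a_K) with all aᵢ > 1, the mode has j-th component (aⱼ − 1)/(Σaᵢ − K).
Here Σaᵢ = 32 and K = 3, so p(green) = (14 − 1)/(32 − 3) = 13/29 ≈ 0.448.

MAP estimate of p(green) = 0.448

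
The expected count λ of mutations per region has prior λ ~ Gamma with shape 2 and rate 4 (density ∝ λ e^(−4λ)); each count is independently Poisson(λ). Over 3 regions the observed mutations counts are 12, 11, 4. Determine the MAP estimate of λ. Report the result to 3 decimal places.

λ̂_MAP = 4.000

Σxᵢ = 12+11+4 = 27, with n = 3.
Posterior ∝ λe^(−4λ) · λ^27e^(−3λ) = λ^28e^(−7λ), i.e. Gamma(shape=29, rate=7).
The mode of a Gamma(a, b) with a ≥ 1 (shape–rate) is (a−1)/b = 28/7 ≈ 4.000.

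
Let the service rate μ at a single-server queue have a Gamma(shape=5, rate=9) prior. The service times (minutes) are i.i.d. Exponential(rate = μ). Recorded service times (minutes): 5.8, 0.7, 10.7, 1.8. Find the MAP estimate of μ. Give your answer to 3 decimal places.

μ̂_MAP = 0.286

The Exponential(rate=μ) likelihood is ∝ μ^n e^(−μΣtᵢ). Here n = 4 and Σtᵢ = 5.8 + 0.7 + 10.7 + 1.8 = 19.
Posterior ∝ μ^4e^(−9μ) · μ^4e^(−19μ) = μ^8e^(−28μ), i.e. Gamma(9, 28).
Mode = (a−1)/b = 8/28 ≈ 0.286.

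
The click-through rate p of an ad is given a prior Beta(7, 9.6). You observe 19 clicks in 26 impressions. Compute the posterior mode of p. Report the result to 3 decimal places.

Prior: Beta(7, 9.6).
Data: 19 successes in 26 trials. The binomial likelihood contributes p^19(1−p)^7, so the posterior is Beta(7+19, 9.6+7) = Beta(26, 16.6).
For Beta(a, b) with a, b > 1 the mode is (a−1)/(a+b−2) = 25/40.6 ≈ 0.616.

p̂_MAP = 0.616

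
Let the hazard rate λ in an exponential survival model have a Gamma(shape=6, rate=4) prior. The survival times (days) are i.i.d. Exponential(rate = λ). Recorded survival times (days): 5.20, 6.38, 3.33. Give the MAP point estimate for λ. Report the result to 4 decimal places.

The Exponential(rate=λ) likelihood is ∝ λ^n e^(−λΣtᵢ). Here n = 3 and Σtᵢ = 5.20 + 6.38 + 3.33 = 14.91.
Posterior ∝ λ^5e^(−4λ) · λ^3e^(−14.91λ) = λ^8e^(−18.91λ), i.e. Gamma(9, 18.91).
Mode = (a−1)/b = 8/18.91 ≈ 0.4231.

λ̂_MAP = 0.4231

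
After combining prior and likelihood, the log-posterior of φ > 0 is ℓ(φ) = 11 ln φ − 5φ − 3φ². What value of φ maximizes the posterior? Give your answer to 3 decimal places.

ℓ'(φ) = 11/φ − 5 − 6φ. Setting this to zero and multiplying by φ: 6φ² + 5φ − 11 = 0.
φ = (−5 + √(5² + 4·6·11)) / (2·6) = (−5 + √289) / 12 = (−5 + 17)/12 = 1.
ℓ''(φ) = −11/φ² − 6 < 0, confirming a maximum.

φ̂_MAP = 1.000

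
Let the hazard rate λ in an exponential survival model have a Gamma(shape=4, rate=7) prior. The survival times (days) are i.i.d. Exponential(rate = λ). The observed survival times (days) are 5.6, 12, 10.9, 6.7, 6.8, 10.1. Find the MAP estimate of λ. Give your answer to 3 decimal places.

The Exponential(rate=λ) likelihood is ∝ λ^n e^(−λΣtᵢ). Here n = 6 and Σtᵢ = 5.6 + 12 + 10.9 + 6.7 + 6.8 + 10.1 = 52.1.
Posterior ∝ λ^3e^(−7λ) · λ^6e^(−52.1λ) = λ^9e^(−59.1λ), i.e. Gamma(10, 59.1).
Mode = (a−1)/b = 9/59.1 ≈ 0.152.

λ̂_MAP = 0.152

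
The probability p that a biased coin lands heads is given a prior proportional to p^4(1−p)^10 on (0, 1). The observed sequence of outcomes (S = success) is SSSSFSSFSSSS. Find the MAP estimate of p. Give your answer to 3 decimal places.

The prior density ∝ p^4(1−p)^10 is the kernel of Beta(5, 11).
Data: 10 successes in 12 trials (from the sequence). The binomial likelihood contributes p^10(1−p)^2, so the posterior is Beta(5+10, 11+2) = Beta(15, 13).
For Beta(a, b) with a, b > 1 the mode is (a−1)/(a+b−2) = 14/26 ≈ 0.538.

p̂_MAP = 0.538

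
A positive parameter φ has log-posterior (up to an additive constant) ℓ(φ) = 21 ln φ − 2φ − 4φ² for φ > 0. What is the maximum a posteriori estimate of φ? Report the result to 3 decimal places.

ℓ'(φ) = 21/φ − 2 − 8φ. Setting this to zero and multiplying by φ: 8φ² + 2φ − 21 = 0.
φ = (−2 + √(2² + 4·8·21)) / (2·8) = (−2 + √676) / 16 = (−2 + 26)/16 = 3/2.
ℓ''(φ) = −21/φ² − 8 < 0, confirming a maximum.

φ̂_MAP = 1.500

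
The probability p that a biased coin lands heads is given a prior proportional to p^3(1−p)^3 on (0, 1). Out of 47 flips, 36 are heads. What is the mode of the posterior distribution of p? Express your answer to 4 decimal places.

The prior density ∝ p^3(1−p)^3 is the kernel of Beta(4, 4).
Data: 36 successes in 47 trials. The binomial likelihood contributes p^36(1−p)^11, so the posterior is Beta(4+36, 4+11) = Beta(40, 15).
For Beta(a, b) with a, b > 1 the mode is (a−1)/(a+b−2) = 39/53 ≈ 0.7358.

p̂_MAP = 0.7358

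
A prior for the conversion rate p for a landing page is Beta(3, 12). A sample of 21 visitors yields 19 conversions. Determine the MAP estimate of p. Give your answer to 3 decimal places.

p̂_MAP = 0.618

Prior: Beta(3, 12).
Data: 19 successes in 21 trials. The binomial likelihood contributes p^19(1−p)^2, so the posterior is Beta(3+19, 12+2) = Beta(22, 14).
For Beta(a, b) with a, b > 1 the mode is (a−1)/(a+b−2) = 21/34 ≈ 0.618.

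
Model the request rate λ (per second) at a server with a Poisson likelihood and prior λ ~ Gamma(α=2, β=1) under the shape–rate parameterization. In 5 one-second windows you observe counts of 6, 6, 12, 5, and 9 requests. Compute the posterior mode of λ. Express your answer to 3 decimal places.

λ̂_MAP = 6.500

Σxᵢ = 6+6+12+5+9 = 38, with n = 5.
Posterior ∝ λe^(−1λ) · λ^38e^(−5λ) = λ^39e^(−6λ), i.e. Gamma(shape=40, rate=6).
The mode of a Gamma(a, b) with a ≥ 1 (shape–rate) is (a−1)/b = 39/6 ≈ 6.500.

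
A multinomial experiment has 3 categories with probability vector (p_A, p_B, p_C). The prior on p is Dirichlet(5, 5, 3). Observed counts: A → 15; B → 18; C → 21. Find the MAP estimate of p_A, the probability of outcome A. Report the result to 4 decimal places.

The posterior is Dirichlet(αᵢ + nᵢ) = Dirichlet(20, 23, 24).
For a Dirichlet(a₁,…,a_K) with all aᵢ > 1, the mode has j-th component (aⱼ − 1)/(Σaᵢ − K).
Here Σaᵢ = 67 and K = 3, so p_A = (20 − 1)/(67 − 3) = 19/64 ≈ 0.2969.

MAP estimate of p_A = 0.2969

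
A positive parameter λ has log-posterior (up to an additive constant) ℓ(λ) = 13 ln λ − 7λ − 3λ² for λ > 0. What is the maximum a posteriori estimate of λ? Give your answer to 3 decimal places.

λ̂_MAP = 1.000

ℓ'(λ) = 13/λ − 7 − 6λ. Setting this to zero and multiplying by λ: 6λ² + 7λ − 13 = 0.
λ = (−7 + √(7² + 4·6·13)) / (2·6) = (−7 + √361) / 12 = (−7 + 19)/12 = 1.
ℓ''(λ) = −13/λ² − 6 < 0, confirming a maximum.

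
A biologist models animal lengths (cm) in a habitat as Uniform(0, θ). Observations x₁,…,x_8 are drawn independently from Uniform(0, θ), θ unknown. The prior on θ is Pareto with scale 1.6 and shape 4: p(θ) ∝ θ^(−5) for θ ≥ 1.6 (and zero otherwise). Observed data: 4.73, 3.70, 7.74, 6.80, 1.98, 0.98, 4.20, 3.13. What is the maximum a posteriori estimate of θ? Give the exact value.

θ̂_MAP = 7.74

The Uniform(0, θ) likelihood is θ^(−n) for θ ≥ max(xᵢ), zero otherwise. Here max(xᵢ) = 7.74.
Posterior ∝ θ^(−5) · θ^(−8) = θ^(−13) on θ ≥ max(1.6, 7.74) = 7.74.
This density is strictly decreasing in θ, so the posterior mode lies at the lower boundary of the support.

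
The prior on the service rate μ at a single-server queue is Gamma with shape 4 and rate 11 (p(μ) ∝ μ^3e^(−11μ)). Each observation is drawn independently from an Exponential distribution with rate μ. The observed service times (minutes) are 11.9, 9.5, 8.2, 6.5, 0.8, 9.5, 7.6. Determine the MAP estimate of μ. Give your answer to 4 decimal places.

The Exponential(rate=μ) likelihood is ∝ μ^n e^(−μΣtᵢ). Here n = 7 and Σtᵢ = 11.9 + 9.5 + 8.2 + 6.5 + 0.8 + 9.5 + 7.6 = 54.
Posterior ∝ μ^3e^(−11μ) · μ^7e^(−54μ) = μ^10e^(−65μ), i.e. Gamma(11, 65).
Mode = (a−1)/b = 10/65 ≈ 0.1538.

μ̂_MAP = 0.1538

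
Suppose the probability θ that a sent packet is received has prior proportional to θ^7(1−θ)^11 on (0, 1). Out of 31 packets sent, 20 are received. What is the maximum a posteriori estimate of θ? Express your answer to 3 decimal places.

The prior density ∝ θ^7(1−θ)^11 is the kernel of Beta(8, 12).
Data: 20 successes in 31 trials. The binomial likelihood contributes θ^20(1−θ)^11, so the posterior is Beta(8+20, 12+11) = Beta(28, 23).
For Beta(a, b) with a, b > 1 the mode is (a−1)/(a+b−2) = 27/49 ≈ 0.551.

θ̂_MAP = 0.551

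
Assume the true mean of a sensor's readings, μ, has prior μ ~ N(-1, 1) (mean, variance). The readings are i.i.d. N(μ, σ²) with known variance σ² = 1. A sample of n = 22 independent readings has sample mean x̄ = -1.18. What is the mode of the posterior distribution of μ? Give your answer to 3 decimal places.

μ̂_MAP = -1.172

n = 22, x̄ = -1.18.
For a Normal prior and Normal likelihood with known variance, the posterior is Normal; its mode equals its mean, the precision-weighted average.
Prior precision 1/σ₀² = 1/1 = 1; data precision n/σ² = 22/1 = 22.
μ̂ = (1·(-1) + 22·(-1.18)) / (1 + 22) = (-26.96)/23 = -674/575 ≈ -1.172.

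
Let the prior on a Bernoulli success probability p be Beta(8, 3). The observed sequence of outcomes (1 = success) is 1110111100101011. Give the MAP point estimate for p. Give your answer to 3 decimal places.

Prior: Beta(8, 3).
Data: 11 successes in 16 trials (from the sequence). The binomial likelihood contributes p^11(1−p)^5, so the posterior is Beta(8+11, 3+5) = Beta(19, 8).
For Beta(a, b) with a, b > 1 the mode is (a−1)/(a+b−2) = 18/25 ≈ 0.720.

p̂_MAP = 0.720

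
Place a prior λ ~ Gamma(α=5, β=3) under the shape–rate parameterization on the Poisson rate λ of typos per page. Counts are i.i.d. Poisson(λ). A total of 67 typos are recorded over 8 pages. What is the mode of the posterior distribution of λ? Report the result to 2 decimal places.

Σxᵢ = 67, n = 8.
Posterior ∝ λ^4e^(−3λ) · λ^67e^(−8λ) = λ^71e^(−11λ), i.e. Gamma(shape=72, rate=11).
The mode of a Gamma(a, b) with a ≥ 1 (shape–rate) is (a−1)/b = 71/11 ≈ 6.45.

λ̂_MAP = 6.45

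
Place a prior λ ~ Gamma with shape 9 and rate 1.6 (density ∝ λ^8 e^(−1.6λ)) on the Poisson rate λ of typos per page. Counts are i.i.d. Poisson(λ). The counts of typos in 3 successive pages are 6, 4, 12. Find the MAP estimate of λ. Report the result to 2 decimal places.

Σxᵢ = 6+4+12 = 22, with n = 3.
Posterior ∝ λ^8e^(−1.6λ) · λ^22e^(−3λ) = λ^30e^(−4.6λ), i.e. Gamma(shape=31, rate=4.6).
The mode of a Gamma(a, b) with a ≥ 1 (shape–rate) is (a−1)/b = 30/4.6 ≈ 6.52.

λ̂_MAP = 6.52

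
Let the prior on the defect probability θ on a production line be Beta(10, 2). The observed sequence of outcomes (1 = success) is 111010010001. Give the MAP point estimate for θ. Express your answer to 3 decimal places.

θ̂_MAP = 0.682

Prior: Beta(10, 2).
Data: 6 successes in 12 trials (from the sequence). The binomial likelihood contributes θ^6(1−θ)^6, so the posterior is Beta(10+6, 2+6) = Beta(16, 8).
For Beta(a, b) with a, b > 1 the mode is (a−1)/(a+b−2) = 15/22 ≈ 0.682.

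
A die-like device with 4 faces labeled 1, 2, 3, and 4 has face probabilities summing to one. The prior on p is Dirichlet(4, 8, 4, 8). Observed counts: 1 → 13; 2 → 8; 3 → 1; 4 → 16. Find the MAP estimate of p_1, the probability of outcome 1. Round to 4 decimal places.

The posterior is Dirichlet(αᵢ + nᵢ) = Dirichlet(17, 16, 5, 24).
For a Dirichlet(a₁,…,a_K) with all aᵢ > 1, the mode has j-th component (aⱼ − 1)/(Σaᵢ − K).
Here Σaᵢ = 62 and K = 4, so p_1 = (17 − 1)/(62 − 4) = 16/58 ≈ 0.2759.

MAP estimate: 0.2759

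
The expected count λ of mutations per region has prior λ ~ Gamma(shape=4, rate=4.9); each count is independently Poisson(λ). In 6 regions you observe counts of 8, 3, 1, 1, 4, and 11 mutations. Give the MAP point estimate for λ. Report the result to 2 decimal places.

λ̂_MAP = 2.84

Σxᵢ = 8+3+1+1+4+11 = 28, with n = 6.
Posterior ∝ λ^3e^(−4.9λ) · λ^28e^(−6λ) = λ^31e^(−10.9λ), i.e. Gamma(shape=32, rate=10.9).
The mode of a Gamma(a, b) with a ≥ 1 (shape–rate) is (a−1)/b = 31/10.9 ≈ 2.84.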